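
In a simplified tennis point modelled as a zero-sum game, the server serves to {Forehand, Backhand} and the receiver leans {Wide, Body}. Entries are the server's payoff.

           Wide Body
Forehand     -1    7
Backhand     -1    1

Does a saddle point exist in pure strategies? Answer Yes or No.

Row minima: Forehand → -1, Backhand → -1; maximin = -1.
Column maxima: Wide → -1, Body → 7; minimax = -1.
maximin = minimax = -1, so a saddle point exists.

Yes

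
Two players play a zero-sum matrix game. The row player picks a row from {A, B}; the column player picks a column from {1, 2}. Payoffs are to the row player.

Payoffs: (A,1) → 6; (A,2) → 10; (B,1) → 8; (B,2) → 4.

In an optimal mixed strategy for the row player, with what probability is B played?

1/2

Row minima: A → 6, B → 4; maximin = 6.
Column maxima: 1 → 8, 2 → 10; minimax = 8.
6 ≠ 8, so there is no saddle point; optimal play is mixed.
Let the row player play A with probability p. Expected payoff against 1: 6p + 8(1−p) = −2p + 8; against 2: 10p + 4(1−p) = 6p + 4.
Setting these equal: −2p + 8 = 6p + 4 ⇒ −8p = -4 ⇒ p = 1/2, and the value is (-2)·(1/2) + 8 = 7.
For the column player: with q = P(1), equating A's and B's payoffs gives −4q + 10 = 4q + 4 ⇒ q = 3/4.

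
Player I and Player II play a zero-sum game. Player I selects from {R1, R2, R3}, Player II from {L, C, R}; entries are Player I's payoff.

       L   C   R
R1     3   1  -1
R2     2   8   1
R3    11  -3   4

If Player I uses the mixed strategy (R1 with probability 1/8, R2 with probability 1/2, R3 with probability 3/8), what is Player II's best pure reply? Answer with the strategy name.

If Player II plays L, Player I's expected payoff is (1/8)·3 + (1/2)·2 + (3/8)·11 = 11/2.
If Player II plays C, Player I's expected payoff is (1/8)·1 + (1/2)·8 + (3/8)·(-3) = 3.
If Player II plays R, Player I's expected payoff is (1/8)·(-1) + (1/2)·1 + (3/8)·4 = 15/8.
Player II minimizes Player I's payoff; the smallest is 15/8, so the best response is R.

R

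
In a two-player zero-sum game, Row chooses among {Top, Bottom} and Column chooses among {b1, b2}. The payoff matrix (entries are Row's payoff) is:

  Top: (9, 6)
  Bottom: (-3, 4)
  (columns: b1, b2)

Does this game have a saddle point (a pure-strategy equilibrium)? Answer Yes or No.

Yes

Row minima: Top → 6, Bottom → -3; maximin = 6.
Column maxima: b1 → 9, b2 → 6; minimax = 6.
maximin = minimax = 6, so a saddle point exists.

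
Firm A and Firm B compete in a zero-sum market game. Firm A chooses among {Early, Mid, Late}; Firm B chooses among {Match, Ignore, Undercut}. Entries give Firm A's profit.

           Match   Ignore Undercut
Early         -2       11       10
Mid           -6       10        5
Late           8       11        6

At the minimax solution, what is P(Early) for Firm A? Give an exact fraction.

1/7

Row minima: Early → -2, Mid → -6, Late → 6; maximin = 6.
Column maxima: Match → 8, Ignore → 11, Undercut → 10; minimax = 8.
6 ≠ 8, so there is no saddle point; optimal play is mixed.
Mid is strictly dominated by Early, so Firm A never plays it.
Ignore is strictly dominated by Match (it gives Firm A strictly more in every row), so Firm B never plays it.
On the remaining 2×2 (Early, Late vs Match, Undercut):
Let Firm A play Early with probability p. Expected payoff against Match: (-2)p + 8(1−p) = −10p + 8; against Undercut: 10p + 6(1−p) = 4p + 6.
Setting these equal: −10p + 8 = 4p + 6 ⇒ −14p = -2 ⇒ p = 1/7, and the value is (-10)·(1/7) + 8 = 46/7.
For Firm B: with q = P(Match), equating Early's and Late's payoffs gives −12q + 10 = 2q + 6 ⇒ q = 2/7.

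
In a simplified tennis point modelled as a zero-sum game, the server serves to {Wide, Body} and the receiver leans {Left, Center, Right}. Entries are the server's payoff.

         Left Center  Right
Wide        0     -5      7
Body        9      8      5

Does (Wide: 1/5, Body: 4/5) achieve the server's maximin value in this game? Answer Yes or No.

Yes

Against Left this mix gives (1/5)·0 + (4/5)·9 = 36/5.
Against Center this mix gives (1/5)·(-5) + (4/5)·8 = 27/5.
Against Right this mix gives (1/5)·7 + (4/5)·5 = 27/5.
All of the receiver's active replies (Center, Right) yield 27/5, and no column does worse for the server. The mix makes the receiver indifferent and guarantees 27/5, so it is optimal.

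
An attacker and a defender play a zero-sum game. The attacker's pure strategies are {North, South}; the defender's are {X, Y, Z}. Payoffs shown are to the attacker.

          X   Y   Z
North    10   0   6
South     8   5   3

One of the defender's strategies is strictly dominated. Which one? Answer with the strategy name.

Y holds the attacker's payoff strictly below X in every row: 0 < 10, 5 < 8.
So X is strictly dominated for the defender.

X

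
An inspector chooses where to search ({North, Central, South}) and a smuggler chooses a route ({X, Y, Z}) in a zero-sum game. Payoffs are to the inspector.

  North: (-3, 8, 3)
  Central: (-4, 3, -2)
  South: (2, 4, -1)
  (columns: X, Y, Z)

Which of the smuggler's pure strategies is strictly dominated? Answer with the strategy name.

Y

X holds the inspector's payoff strictly below Y in every row: -3 < 8, -4 < 3, 2 < 4.
So Y is strictly dominated for the smuggler.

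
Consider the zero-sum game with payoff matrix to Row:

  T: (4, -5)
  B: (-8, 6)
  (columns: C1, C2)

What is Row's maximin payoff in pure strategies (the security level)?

-5

Row minima: T → -5, B → -8.
The best of these is -5.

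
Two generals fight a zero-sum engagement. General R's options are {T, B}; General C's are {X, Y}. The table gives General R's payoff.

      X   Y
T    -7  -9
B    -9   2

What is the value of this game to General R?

-95/13

Row minima: T → -9, B → -9; maximin = -9.
Column maxima: X → -7, Y → 2; minimax = -7.
-9 ≠ -7, so there is no saddle point; optimal play is mixed.
Let General R play T with probability p. Expected payoff against X: (-7)p + (-9)(1−p) = 2p − 9; against Y: (-9)p + 2(1−p) = −11p + 2.
Setting these equal: 2p − 9 = −11p + 2 ⇒ 13p = 11 ⇒ p = 11/13, and the value is (2)·(11/13) − 9 = -95/13.
For General C: with q = P(X), equating T's and B's payoffs gives 2q − 9 = −11q + 2 ⇒ q = 11/13.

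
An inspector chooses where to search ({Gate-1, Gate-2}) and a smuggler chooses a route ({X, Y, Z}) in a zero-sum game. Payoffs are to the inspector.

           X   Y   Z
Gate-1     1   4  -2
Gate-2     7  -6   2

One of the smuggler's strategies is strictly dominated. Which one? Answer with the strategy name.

X

Z holds the inspector's payoff strictly below X in every row: -2 < 1, 2 < 7.
So X is strictly dominated for the smuggler.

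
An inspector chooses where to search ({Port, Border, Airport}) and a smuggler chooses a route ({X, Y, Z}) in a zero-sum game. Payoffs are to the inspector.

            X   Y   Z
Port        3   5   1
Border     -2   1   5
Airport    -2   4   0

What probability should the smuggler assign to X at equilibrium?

4/9

Row minima: Port → 1, Border → -2, Airport → -2; maximin = 1.
Column maxima: X → 3, Y → 5, Z → 5; minimax = 3.
1 ≠ 3, so there is no saddle point; optimal play is mixed.
Airport is strictly dominated by Port, so the inspector never plays it.
Y is strictly dominated by X (it gives the inspector strictly more in every row), so the smuggler never plays it.
On the remaining 2×2 (Port, Border vs X, Z):
Let the inspector play Port with probability p. Expected payoff against X: 3p + (-2)(1−p) = 5p − 2; against Z: 1p + 5(1−p) = −4p + 5.
Setting these equal: 5p − 2 = −4p + 5 ⇒ 9p = 7 ⇒ p = 7/9, and the value is (5)·(7/9) − 2 = 17/9.
For the smuggler: with q = P(X), equating Port's and Border's payoffs gives 2q + 1 = −7q + 5 ⇒ q = 4/9.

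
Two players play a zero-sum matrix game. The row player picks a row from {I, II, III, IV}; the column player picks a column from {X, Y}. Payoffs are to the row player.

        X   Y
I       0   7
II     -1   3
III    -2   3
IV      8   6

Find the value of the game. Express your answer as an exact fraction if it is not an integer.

56/9

Row minima: I → 0, II → -1, III → -2, IV → 6; maximin = 6.
Column maxima: X → 8, Y → 7; minimax = 7.
6 ≠ 7, so there is no saddle point; optimal play is mixed.
II is strictly dominated by I, so the row player never plays it.
III is strictly dominated by I, so the row player never plays it.
On the remaining 2×2 (I, IV vs X, Y):
Let the row player play I with probability p. Expected payoff against X: 0p + 8(1−p) = −8p + 8; against Y: 7p + 6(1−p) = p + 6.
Setting these equal: −8p + 8 = p + 6 ⇒ −9p = -2 ⇒ p = 2/9, and the value is (-8)·(2/9) + 8 = 56/9.
For the column player: with q = P(X), equating I's and IV's payoffs gives −7q + 7 = 2q + 6 ⇒ q = 1/9.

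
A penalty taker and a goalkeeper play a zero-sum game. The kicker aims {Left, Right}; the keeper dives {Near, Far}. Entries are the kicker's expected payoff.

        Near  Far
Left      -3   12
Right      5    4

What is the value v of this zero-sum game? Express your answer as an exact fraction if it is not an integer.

Row minima: Left → -3, Right → 4; maximin = 4.
Column maxima: Near → 5, Far → 12; minimax = 5.
4 ≠ 5, so there is no saddle point; optimal play is mixed.
Let the kicker play Left with probability p. Expected payoff against Near: (-3)p + 5(1−p) = −8p + 5; against Far: 12p + 4(1−p) = 8p + 4.
Setting these equal: −8p + 5 = 8p + 4 ⇒ −16p = -1 ⇒ p = 1/16, and the value is (-8)·(1/16) + 5 = 9/2.
For the keeper: with q = P(Near), equating Left's and Right's payoffs gives −15q + 12 = q + 4 ⇒ q = 1/2.

9/2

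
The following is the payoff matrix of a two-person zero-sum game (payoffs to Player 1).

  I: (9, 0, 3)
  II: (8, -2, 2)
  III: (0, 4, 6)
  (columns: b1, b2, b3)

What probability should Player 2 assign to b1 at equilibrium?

4/13

Row minima: I → 0, II → -2, III → 0; maximin = 0.
Column maxima: b1 → 9, b2 → 4, b3 → 6; minimax = 4.
0 ≠ 4, so there is no saddle point; optimal play is mixed.
II is strictly dominated by I, so Player 1 never plays it.
b3 is strictly dominated by b2 (it gives Player 1 strictly more in every row), so Player 2 never plays it.
On the remaining 2×2 (I, III vs b1, b2):
Let Player 1 play I with probability p. Expected payoff against b1: 9p + 0(1−p) = 9p; against b2: 0p + 4(1−p) = −4p + 4.
Setting these equal: 9p = −4p + 4 ⇒ 13p = 4 ⇒ p = 4/13, and the value is (9)·(4/13) = 36/13.
For Player 2: with q = P(b1), equating I's and III's payoffs gives 9q = −4q + 4 ⇒ q = 4/13.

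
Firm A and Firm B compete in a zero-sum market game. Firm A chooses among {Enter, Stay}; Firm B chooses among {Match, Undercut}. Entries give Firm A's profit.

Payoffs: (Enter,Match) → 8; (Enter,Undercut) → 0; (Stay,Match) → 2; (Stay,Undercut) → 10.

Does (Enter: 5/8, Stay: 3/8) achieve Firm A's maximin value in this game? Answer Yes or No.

Against Match this mix gives (5/8)·8 + (3/8)·2 = 23/4.
Against Undercut this mix gives (5/8)·0 + (3/8)·10 = 15/4.
Firm B will play Undercut, holding Firm A to 15/4. Shifting weight toward the row that does better against Undercut would raise this floor (the equalizing mix achieves 5 against both Undercut and Match), so the proposed strategy is not optimal.

No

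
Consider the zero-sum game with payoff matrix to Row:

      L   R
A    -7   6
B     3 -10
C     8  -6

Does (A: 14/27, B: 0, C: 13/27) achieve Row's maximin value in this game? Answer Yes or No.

Against L this mix gives (14/27)·(-7) + (13/27)·8 = 2/9.
Against R this mix gives (14/27)·6 + (13/27)·(-6) = 2/9.
All of Column's active replies (L, R) yield 2/9, and no column does worse for Row. The mix makes Column indifferent and guarantees 2/9, so it is optimal.

Yes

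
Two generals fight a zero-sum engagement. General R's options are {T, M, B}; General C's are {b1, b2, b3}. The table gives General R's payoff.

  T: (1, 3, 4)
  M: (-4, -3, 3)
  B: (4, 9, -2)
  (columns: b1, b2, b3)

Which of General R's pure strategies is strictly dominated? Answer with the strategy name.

M

T gives a strictly higher payoff than M against every column: 1 > -4, 3 > -3, 4 > 3.
So M is strictly dominated and General R never plays it.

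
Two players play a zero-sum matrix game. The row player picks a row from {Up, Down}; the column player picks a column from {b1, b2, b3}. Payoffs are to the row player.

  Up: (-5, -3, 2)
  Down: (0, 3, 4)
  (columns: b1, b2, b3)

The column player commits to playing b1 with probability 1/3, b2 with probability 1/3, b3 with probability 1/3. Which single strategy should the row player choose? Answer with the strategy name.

Expected payoff of Up: (1/3)·(-5) + (1/3)·(-3) + (1/3)·2 = -2.
Expected payoff of Down: (1/3)·0 + (1/3)·3 + (1/3)·4 = 7/3.
The largest is 7/3, so the row player's best response is Down.

Down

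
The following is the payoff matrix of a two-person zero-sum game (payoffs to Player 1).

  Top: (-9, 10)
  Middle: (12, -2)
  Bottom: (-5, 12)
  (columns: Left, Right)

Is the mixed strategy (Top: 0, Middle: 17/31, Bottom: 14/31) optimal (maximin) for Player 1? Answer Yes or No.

Against Left this mix gives (17/31)·12 + (14/31)·(-5) = 134/31.
Against Right this mix gives (17/31)·(-2) + (14/31)·12 = 134/31.
All of Player 2's active replies (Left, Right) yield 134/31, and no column does worse for Player 1. The mix makes Player 2 indifferent and guarantees 134/31, so it is optimal.

Yes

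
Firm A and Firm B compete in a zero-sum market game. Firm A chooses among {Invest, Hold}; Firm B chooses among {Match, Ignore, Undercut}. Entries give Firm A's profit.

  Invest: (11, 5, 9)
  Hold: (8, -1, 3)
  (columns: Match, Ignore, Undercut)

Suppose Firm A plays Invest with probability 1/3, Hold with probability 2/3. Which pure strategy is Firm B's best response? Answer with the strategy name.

Ignore

If Firm B plays Match, Firm A's expected payoff is (1/3)·11 + (2/3)·8 = 9.
If Firm B plays Ignore, Firm A's expected payoff is (1/3)·5 + (2/3)·(-1) = 1.
If Firm B plays Undercut, Firm A's expected payoff is (1/3)·9 + (2/3)·3 = 5.
Firm B minimizes Firm A's payoff; the smallest is 1, so the best response is Ignore.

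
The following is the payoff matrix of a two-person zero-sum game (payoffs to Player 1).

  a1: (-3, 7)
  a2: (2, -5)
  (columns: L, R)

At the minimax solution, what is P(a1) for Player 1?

Row minima: a1 → -3, a2 → -5; maximin = -3.
Column maxima: L → 2, R → 7; minimax = 2.
-3 ≠ 2, so there is no saddle point; optimal play is mixed.
Let Player 1 play a1 with probability p. Expected payoff against L: (-3)p + 2(1−p) = −5p + 2; against R: 7p + (-5)(1−p) = 12p − 5.
Setting these equal: −5p + 2 = 12p − 5 ⇒ −17p = -7 ⇒ p = 7/17, and the value is (-5)·(7/17) + 2 = -1/17.
For Player 2: with q = P(L), equating a1's and a2's payoffs gives −10q + 7 = 7q − 5 ⇒ q = 12/17.

7/17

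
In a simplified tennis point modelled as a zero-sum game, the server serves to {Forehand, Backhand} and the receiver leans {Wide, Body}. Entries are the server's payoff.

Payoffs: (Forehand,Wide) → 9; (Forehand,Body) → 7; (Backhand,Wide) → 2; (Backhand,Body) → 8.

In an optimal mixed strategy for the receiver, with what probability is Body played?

Row minima: Forehand → 7, Backhand → 2; maximin = 7.
Column maxima: Wide → 9, Body → 8; minimax = 8.
7 ≠ 8, so there is no saddle point; optimal play is mixed.
Let the server play Forehand with probability p. Expected payoff against Wide: 9p + 2(1−p) = 7p + 2; against Body: 7p + 8(1−p) = −p + 8.
Setting these equal: 7p + 2 = −p + 8 ⇒ 8p = 6 ⇒ p = 3/4, and the value is (7)·(3/4) + 2 = 29/4.
For the receiver: with q = P(Wide), equating Forehand's and Backhand's payoffs gives 2q + 7 = −6q + 8 ⇒ q = 1/8.

7/8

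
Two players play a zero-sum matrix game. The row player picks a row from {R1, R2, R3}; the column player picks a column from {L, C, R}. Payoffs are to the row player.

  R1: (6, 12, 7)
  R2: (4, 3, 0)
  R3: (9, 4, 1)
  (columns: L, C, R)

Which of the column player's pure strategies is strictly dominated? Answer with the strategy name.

R holds the row player's payoff strictly below C in every row: 7 < 12, 0 < 3, 1 < 4.
So C is strictly dominated for the column player.

C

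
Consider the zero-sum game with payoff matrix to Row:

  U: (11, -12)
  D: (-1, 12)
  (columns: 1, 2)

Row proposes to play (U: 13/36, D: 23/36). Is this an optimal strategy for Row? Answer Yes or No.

Against 1 this mix gives (13/36)·11 + (23/36)·(-1) = 10/3.
Against 2 this mix gives (13/36)·(-12) + (23/36)·12 = 10/3.
All of Column's active replies (1, 2) yield 10/3, and no column does worse for Row. The mix makes Column indifferent and guarantees 10/3, so it is optimal.

Yes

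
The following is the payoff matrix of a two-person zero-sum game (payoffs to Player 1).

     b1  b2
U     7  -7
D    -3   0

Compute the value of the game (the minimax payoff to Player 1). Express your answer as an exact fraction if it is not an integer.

Row minima: U → -7, D → -3; maximin = -3.
Column maxima: b1 → 7, b2 → 0; minimax = 0.
-3 ≠ 0, so there is no saddle point; optimal play is mixed.
Let Player 1 play U with probability p. Expected payoff against b1: 7p + (-3)(1−p) = 10p − 3; against b2: (-7)p + 0(1−p) = −7p.
Setting these equal: 10p − 3 = −7p ⇒ 17p = 3 ⇒ p = 3/17, and the value is (10)·(3/17) − 3 = -21/17.
For Player 2: with q = P(b1), equating U's and D's payoffs gives 14q − 7 = −3q ⇒ q = 7/17.

-21/17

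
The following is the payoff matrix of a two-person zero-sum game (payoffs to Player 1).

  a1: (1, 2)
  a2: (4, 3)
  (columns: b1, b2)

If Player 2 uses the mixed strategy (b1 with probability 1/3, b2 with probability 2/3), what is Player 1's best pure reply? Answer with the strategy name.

Expected payoff of a1: (1/3)·1 + (2/3)·2 = 5/3.
Expected payoff of a2: (1/3)·4 + (2/3)·3 = 10/3.
The largest is 10/3, so Player 1's best response is a2.

a2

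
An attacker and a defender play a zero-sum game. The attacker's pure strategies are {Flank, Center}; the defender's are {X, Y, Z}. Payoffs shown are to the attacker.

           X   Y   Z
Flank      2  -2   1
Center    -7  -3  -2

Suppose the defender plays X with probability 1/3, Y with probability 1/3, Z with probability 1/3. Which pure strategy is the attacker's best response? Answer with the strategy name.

Flank

Expected payoff of Flank: (1/3)·2 + (1/3)·(-2) + (1/3)·1 = 1/3.
Expected payoff of Center: (1/3)·(-7) + (1/3)·(-3) + (1/3)·(-2) = -4.
The largest is 1/3, so the attacker's best response is Flank.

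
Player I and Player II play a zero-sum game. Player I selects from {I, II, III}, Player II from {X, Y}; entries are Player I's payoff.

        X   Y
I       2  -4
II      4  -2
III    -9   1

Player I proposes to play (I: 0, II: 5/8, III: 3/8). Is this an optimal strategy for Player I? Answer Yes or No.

Against X this mix gives (5/8)·4 + (3/8)·(-9) = -7/8.
Against Y this mix gives (5/8)·(-2) + (3/8)·1 = -7/8.
All of Player II's active replies (X, Y) yield -7/8, and no column does worse for Player I. The mix makes Player II indifferent and guarantees -7/8, so it is optimal.

Yes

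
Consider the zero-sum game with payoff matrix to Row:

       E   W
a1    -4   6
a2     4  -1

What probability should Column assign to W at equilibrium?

Row minima: a1 → -4, a2 → -1; maximin = -1.
Column maxima: E → 4, W → 6; minimax = 4.
-1 ≠ 4, so there is no saddle point; optimal play is mixed.
Let Row play a1 with probability p. Expected payoff against E: (-4)p + 4(1−p) = −8p + 4; against W: 6p + (-1)(1−p) = 7p − 1.
Setting these equal: −8p + 4 = 7p − 1 ⇒ −15p = -5 ⇒ p = 1/3, and the value is (-8)·(1/3) + 4 = 4/3.
For Column: with q = P(E), equating a1's and a2's payoffs gives −10q + 6 = 5q − 1 ⇒ q = 7/15.

8/15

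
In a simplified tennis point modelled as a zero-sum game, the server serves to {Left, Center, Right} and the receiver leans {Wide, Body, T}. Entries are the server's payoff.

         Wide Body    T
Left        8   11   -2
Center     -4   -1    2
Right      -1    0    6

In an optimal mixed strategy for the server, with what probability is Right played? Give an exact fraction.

10/17

Row minima: Left → -2, Center → -4, Right → -1; maximin = -1.
Column maxima: Wide → 8, Body → 11, T → 6; minimax = 6.
-1 ≠ 6, so there is no saddle point; optimal play is mixed.
Center is strictly dominated by Right, so the server never plays it.
Body is strictly dominated by Wide (it gives the server strictly more in every row), so the receiver never plays it.
On the remaining 2×2 (Left, Right vs Wide, T):
Let the server play Left with probability p. Expected payoff against Wide: 8p + (-1)(1−p) = 9p − 1; against T: (-2)p + 6(1−p) = −8p + 6.
Setting these equal: 9p − 1 = −8p + 6 ⇒ 17p = 7 ⇒ p = 7/17, and the value is (9)·(7/17) − 1 = 46/17.
For the receiver: with q = P(Wide), equating Left's and Right's payoffs gives 10q − 2 = −7q + 6 ⇒ q = 8/17.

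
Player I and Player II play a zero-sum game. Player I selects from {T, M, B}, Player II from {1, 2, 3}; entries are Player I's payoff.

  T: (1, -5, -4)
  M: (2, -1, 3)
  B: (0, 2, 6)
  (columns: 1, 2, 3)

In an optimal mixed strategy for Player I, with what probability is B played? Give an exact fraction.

3/5

Row minima: T → -5, M → -1, B → 0; maximin = 0.
Column maxima: 1 → 2, 2 → 2, 3 → 6; minimax = 2.
0 ≠ 2, so there is no saddle point; optimal play is mixed.
T is strictly dominated by M, so Player I never plays it.
With T eliminated, 3 is strictly dominated by 1 (it gives Player I strictly more in every remaining row), so Player II never plays it.
On the remaining 2×2 (M, B vs 1, 2):
Let Player I play M with probability p. Expected payoff against 1: 2p + 0(1−p) = 2p; against 2: (-1)p + 2(1−p) = −3p + 2.
Setting these equal: 2p = −3p + 2 ⇒ 5p = 2 ⇒ p = 2/5, and the value is (2)·(2/5) = 4/5.
For Player II: with q = P(1), equating M's and B's payoffs gives 3q − 1 = −2q + 2 ⇒ q = 3/5.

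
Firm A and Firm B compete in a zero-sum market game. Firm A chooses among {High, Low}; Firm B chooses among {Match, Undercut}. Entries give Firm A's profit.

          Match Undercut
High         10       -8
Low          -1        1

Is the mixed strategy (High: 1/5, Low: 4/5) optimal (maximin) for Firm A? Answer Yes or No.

Against Match this mix gives (1/5)·10 + (4/5)·(-1) = 6/5.
Against Undercut this mix gives (1/5)·(-8) + (4/5)·1 = -4/5.
Firm B will play Undercut, holding Firm A to -4/5. Shifting weight toward the row that does better against Undercut would raise this floor (the equalizing mix achieves 1/10 against both Undercut and Match), so the proposed strategy is not optimal.

No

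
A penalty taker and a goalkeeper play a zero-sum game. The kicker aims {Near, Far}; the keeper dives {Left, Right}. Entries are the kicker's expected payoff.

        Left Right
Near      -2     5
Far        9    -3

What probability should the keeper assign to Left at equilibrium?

Row minima: Near → -2, Far → -3; maximin = -2.
Column maxima: Left → 9, Right → 5; minimax = 5.
-2 ≠ 5, so there is no saddle point; optimal play is mixed.
Let the kicker play Near with probability p. Expected payoff against Left: (-2)p + 9(1−p) = −11p + 9; against Right: 5p + (-3)(1−p) = 8p − 3.
Setting these equal: −11p + 9 = 8p − 3 ⇒ −19p = -12 ⇒ p = 12/19, and the value is (-11)·(12/19) + 9 = 39/19.
For the keeper: with q = P(Left), equating Near's and Far's payoffs gives −7q + 5 = 12q − 3 ⇒ q = 8/19.

8/19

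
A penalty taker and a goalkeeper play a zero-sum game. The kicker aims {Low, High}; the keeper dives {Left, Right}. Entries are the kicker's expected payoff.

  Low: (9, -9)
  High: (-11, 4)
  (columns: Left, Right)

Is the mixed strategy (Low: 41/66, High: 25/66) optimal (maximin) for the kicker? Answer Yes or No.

No

Against Left this mix gives (41/66)·9 + (25/66)·(-11) = 47/33.
Against Right this mix gives (41/66)·(-9) + (25/66)·4 = -269/66.
The keeper will play Right, holding the kicker to -269/66. Shifting weight toward the row that does better against Right would raise this floor (the equalizing mix achieves -21/11 against both Right and Left), so the proposed strategy is not optimal.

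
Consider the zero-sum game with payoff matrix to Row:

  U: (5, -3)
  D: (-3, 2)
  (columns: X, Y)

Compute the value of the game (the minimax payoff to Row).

Row minima: U → -3, D → -3; maximin = -3.
Column maxima: X → 5, Y → 2; minimax = 2.
-3 ≠ 2, so there is no saddle point; optimal play is mixed.
Let Row play U with probability p. Expected payoff against X: 5p + (-3)(1−p) = 8p − 3; against Y: (-3)p + 2(1−p) = −5p + 2.
Setting these equal: 8p − 3 = −5p + 2 ⇒ 13p = 5 ⇒ p = 5/13, and the value is (8)·(5/13) − 3 = 1/13.
For Column: with q = P(X), equating U's and D's payoffs gives 8q − 3 = −5q + 2 ⇒ q = 5/13.

1/13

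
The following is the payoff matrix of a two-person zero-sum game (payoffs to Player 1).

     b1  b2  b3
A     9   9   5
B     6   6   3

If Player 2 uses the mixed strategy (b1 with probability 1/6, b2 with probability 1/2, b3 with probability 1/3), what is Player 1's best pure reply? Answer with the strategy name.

Expected payoff of A: (1/6)·9 + (1/2)·9 + (1/3)·5 = 23/3.
Expected payoff of B: (1/6)·6 + (1/2)·6 + (1/3)·3 = 5.
The largest is 23/3, so Player 1's best response is A.

A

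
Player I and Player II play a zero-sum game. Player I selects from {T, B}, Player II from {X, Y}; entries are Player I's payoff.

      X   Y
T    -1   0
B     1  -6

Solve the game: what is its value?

Row minima: T → -1, B → -6; maximin = -1.
Column maxima: X → 1, Y → 0; minimax = 0.
-1 ≠ 0, so there is no saddle point; optimal play is mixed.
Let Player I play T with probability p. Expected payoff against X: (-1)p + 1(1−p) = −2p + 1; against Y: 0p + (-6)(1−p) = 6p − 6.
Setting these equal: −2p + 1 = 6p − 6 ⇒ −8p = -7 ⇒ p = 7/8, and the value is (-2)·(7/8) + 1 = -3/4.
For Player II: with q = P(X), equating T's and B's payoffs gives −q = 7q − 6 ⇒ q = 3/4.

-3/4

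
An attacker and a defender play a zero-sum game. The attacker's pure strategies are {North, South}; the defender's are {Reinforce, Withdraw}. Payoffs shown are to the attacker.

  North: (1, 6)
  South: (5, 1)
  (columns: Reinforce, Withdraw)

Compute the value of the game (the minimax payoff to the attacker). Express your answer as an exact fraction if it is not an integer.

29/9

Row minima: North → 1, South → 1; maximin = 1.
Column maxima: Reinforce → 5, Withdraw → 6; minimax = 5.
1 ≠ 5, so there is no saddle point; optimal play is mixed.
Let the attacker play North with probability p. Expected payoff against Reinforce: 1p + 5(1−p) = −4p + 5; against Withdraw: 6p + 1(1−p) = 5p + 1.
Setting these equal: −4p + 5 = 5p + 1 ⇒ −9p = -4 ⇒ p = 4/9, and the value is (-4)·(4/9) + 5 = 29/9.
For the defender: with q = P(Reinforce), equating North's and South's payoffs gives −5q + 6 = 4q + 1 ⇒ q = 5/9.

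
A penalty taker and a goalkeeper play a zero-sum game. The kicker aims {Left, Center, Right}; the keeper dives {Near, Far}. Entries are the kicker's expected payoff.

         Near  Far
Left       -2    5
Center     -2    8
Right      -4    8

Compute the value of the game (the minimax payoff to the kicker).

-2

Row minima: Left → -2, Center → -2, Right → -4; maximin = -2.
Column maxima: Near → -2, Far → 8; minimax = -2.
Since maximin = minimax = -2, there is a saddle point and the value is -2.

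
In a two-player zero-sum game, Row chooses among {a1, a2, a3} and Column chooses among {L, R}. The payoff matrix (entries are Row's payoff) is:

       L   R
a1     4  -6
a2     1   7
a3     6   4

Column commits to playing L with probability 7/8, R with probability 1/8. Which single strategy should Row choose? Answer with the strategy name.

a3

Expected payoff of a1: (7/8)·4 + (1/8)·(-6) = 11/4.
Expected payoff of a2: (7/8)·1 + (1/8)·7 = 7/4.
Expected payoff of a3: (7/8)·6 + (1/8)·4 = 23/4.
The largest is 23/4, so Row's best response is a3.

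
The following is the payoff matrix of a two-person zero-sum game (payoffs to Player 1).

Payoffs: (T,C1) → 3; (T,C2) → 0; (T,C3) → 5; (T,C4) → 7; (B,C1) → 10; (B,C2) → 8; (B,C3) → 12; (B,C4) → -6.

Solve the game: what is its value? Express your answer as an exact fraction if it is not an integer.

8/3

Row minima: T → 0, B → -6; maximin = 0.
Column maxima: C1 → 10, C2 → 8, C3 → 12, C4 → 7; minimax = 7.
0 ≠ 7, so there is no saddle point; optimal play is mixed.
C1 is strictly dominated by C2 (it gives Player 1 strictly more in every row), so Player 2 never plays it.
C3 is strictly dominated by C2 (it gives Player 1 strictly more in every row), so Player 2 never plays it.
On the remaining 2×2 (T, B vs C2, C4):
Let Player 1 play T with probability p. Expected payoff against C2: 0p + 8(1−p) = −8p + 8; against C4: 7p + (-6)(1−p) = 13p − 6.
Setting these equal: −8p + 8 = 13p − 6 ⇒ −21p = -14 ⇒ p = 2/3, and the value is (-8)·(2/3) + 8 = 8/3.
For Player 2: with q = P(C2), equating T's and B's payoffs gives −7q + 7 = 14q − 6 ⇒ q = 13/21.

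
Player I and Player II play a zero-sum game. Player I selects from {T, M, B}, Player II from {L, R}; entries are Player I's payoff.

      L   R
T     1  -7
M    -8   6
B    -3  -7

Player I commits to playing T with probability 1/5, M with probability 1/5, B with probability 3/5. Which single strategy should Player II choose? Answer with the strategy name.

R

If Player II plays L, Player I's expected payoff is (1/5)·1 + (1/5)·(-8) + (3/5)·(-3) = -16/5.
If Player II plays R, Player I's expected payoff is (1/5)·(-7) + (1/5)·6 + (3/5)·(-7) = -22/5.
Player II minimizes Player I's payoff; the smallest is -22/5, so the best response is R.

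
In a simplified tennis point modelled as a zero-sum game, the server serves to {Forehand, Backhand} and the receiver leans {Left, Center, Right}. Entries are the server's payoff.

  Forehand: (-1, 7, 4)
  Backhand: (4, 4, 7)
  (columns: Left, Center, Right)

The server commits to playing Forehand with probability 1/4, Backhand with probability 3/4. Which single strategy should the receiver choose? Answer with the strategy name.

Left

If the receiver plays Left, the server's expected payoff is (1/4)·(-1) + (3/4)·4 = 11/4.
If the receiver plays Center, the server's expected payoff is (1/4)·7 + (3/4)·4 = 19/4.
If the receiver plays Right, the server's expected payoff is (1/4)·4 + (3/4)·7 = 25/4.
The receiver minimizes the server's payoff; the smallest is 11/4, so the best response is Left.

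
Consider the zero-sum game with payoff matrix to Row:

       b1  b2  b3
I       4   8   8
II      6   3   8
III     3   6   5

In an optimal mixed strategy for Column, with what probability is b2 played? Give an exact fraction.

Row minima: I → 4, II → 3, III → 3; maximin = 4.
Column maxima: b1 → 6, b2 → 8, b3 → 8; minimax = 6.
4 ≠ 6, so there is no saddle point; optimal play is mixed.
III is strictly dominated by I, so Row never plays it.
b3 is strictly dominated by b1 (it gives Row strictly more in every row), so Column never plays it.
On the remaining 2×2 (I, II vs b1, b2):
Let Row play I with probability p. Expected payoff against b1: 4p + 6(1−p) = −2p + 6; against b2: 8p + 3(1−p) = 5p + 3.
Setting these equal: −2p + 6 = 5p + 3 ⇒ −7p = -3 ⇒ p = 3/7, and the value is (-2)·(3/7) + 6 = 36/7.
For Column: with q = P(b1), equating I's and II's payoffs gives −4q + 8 = 3q + 3 ⇒ q = 5/7.

2/7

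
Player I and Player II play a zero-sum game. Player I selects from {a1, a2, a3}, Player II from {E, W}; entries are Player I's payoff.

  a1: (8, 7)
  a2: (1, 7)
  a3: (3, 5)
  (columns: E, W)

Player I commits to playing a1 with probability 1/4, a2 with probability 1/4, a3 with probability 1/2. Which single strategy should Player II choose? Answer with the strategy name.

E

If Player II plays E, Player I's expected payoff is (1/4)·8 + (1/4)·1 + (1/2)·3 = 15/4.
If Player II plays W, Player I's expected payoff is (1/4)·7 + (1/4)·7 + (1/2)·5 = 6.
Player II minimizes Player I's payoff; the smallest is 15/4, so the best response is E.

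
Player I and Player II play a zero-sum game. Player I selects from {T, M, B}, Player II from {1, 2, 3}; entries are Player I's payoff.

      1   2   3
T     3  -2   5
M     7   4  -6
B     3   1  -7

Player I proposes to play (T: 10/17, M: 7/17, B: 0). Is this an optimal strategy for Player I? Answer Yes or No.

Against 1 this mix gives (10/17)·3 + (7/17)·7 = 79/17.
Against 2 this mix gives (10/17)·(-2) + (7/17)·4 = 8/17.
Against 3 this mix gives (10/17)·5 + (7/17)·(-6) = 8/17.
All of Player II's active replies (2, 3) yield 8/17, and no column does worse for Player I. The mix makes Player II indifferent and guarantees 8/17, so it is optimal.

Yes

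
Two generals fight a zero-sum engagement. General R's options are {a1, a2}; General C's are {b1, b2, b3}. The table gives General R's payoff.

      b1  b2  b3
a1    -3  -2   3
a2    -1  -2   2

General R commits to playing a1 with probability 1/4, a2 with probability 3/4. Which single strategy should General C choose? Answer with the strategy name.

b2

If General C plays b1, General R's expected payoff is (1/4)·(-3) + (3/4)·(-1) = -3/2.
If General C plays b2, General R's expected payoff is (1/4)·(-2) + (3/4)·(-2) = -2.
If General C plays b3, General R's expected payoff is (1/4)·3 + (3/4)·2 = 9/4.
General C minimizes General R's payoff; the smallest is -2, so the best response is b2.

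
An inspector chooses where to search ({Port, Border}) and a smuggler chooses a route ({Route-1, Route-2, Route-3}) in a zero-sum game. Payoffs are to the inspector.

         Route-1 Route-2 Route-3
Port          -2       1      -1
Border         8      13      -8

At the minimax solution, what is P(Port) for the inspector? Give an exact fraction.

Row minima: Port → -2, Border → -8; maximin = -2.
Column maxima: Route-1 → 8, Route-2 → 13, Route-3 → -1; minimax = -1.
-2 ≠ -1, so there is no saddle point; optimal play is mixed.
Route-2 is strictly dominated by Route-1 (it gives the inspector strictly more in every row), so the smuggler never plays it.
On the remaining 2×2 (Port, Border vs Route-1, Route-3):
Let the inspector play Port with probability p. Expected payoff against Route-1: (-2)p + 8(1−p) = −10p + 8; against Route-3: (-1)p + (-8)(1−p) = 7p − 8.
Setting these equal: −10p + 8 = 7p − 8 ⇒ −17p = -16 ⇒ p = 16/17, and the value is (-10)·(16/17) + 8 = -24/17.
For the smuggler: with q = P(Route-1), equating Port's and Border's payoffs gives −q − 1 = 16q − 8 ⇒ q = 7/17.

16/17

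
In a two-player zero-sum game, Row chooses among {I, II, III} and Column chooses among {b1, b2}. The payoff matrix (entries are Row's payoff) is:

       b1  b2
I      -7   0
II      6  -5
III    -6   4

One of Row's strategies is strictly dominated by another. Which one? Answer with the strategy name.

I

III gives a strictly higher payoff than I against every column: -6 > -7, 4 > 0.
So I is strictly dominated and Row never plays it.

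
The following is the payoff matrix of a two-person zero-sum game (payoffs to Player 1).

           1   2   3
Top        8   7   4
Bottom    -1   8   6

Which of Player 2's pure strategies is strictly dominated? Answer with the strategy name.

3 holds Player 1's payoff strictly below 2 in every row: 4 < 7, 6 < 8.
So 2 is strictly dominated for Player 2.

2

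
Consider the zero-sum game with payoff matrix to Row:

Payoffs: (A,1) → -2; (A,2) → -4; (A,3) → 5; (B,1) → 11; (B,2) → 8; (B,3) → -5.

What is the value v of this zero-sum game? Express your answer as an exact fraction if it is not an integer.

Row minima: A → -4, B → -5; maximin = -4.
Column maxima: 1 → 11, 2 → 8, 3 → 5; minimax = 5.
-4 ≠ 5, so there is no saddle point; optimal play is mixed.
1 is strictly dominated by 2 (it gives Row strictly more in every row), so Column never plays it.
On the remaining 2×2 (A, B vs 2, 3):
Let Row play A with probability p. Expected payoff against 2: (-4)p + 8(1−p) = −12p + 8; against 3: 5p + (-5)(1−p) = 10p − 5.
Setting these equal: −12p + 8 = 10p − 5 ⇒ −22p = -13 ⇒ p = 13/22, and the value is (-12)·(13/22) + 8 = 10/11.
For Column: with q = P(2), equating A's and B's payoffs gives −9q + 5 = 13q − 5 ⇒ q = 5/11.

10/11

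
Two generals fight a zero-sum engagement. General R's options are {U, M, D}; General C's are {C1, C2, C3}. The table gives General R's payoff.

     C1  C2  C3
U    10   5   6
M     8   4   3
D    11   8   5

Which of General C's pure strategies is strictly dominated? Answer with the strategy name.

C2 holds General R's payoff strictly below C1 in every row: 5 < 10, 4 < 8, 8 < 11.
So C1 is strictly dominated for General C.

C1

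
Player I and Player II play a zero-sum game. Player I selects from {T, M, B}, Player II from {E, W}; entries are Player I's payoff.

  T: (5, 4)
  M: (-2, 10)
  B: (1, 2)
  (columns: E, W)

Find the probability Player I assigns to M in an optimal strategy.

1/13

Row minima: T → 4, M → -2, B → 1; maximin = 4.
Column maxima: E → 5, W → 10; minimax = 5.
4 ≠ 5, so there is no saddle point; optimal play is mixed.
B is strictly dominated by T, so Player I never plays it.
On the remaining 2×2 (T, M vs E, W):
Let Player I play T with probability p. Expected payoff against E: 5p + (-2)(1−p) = 7p − 2; against W: 4p + 10(1−p) = −6p + 10.
Setting these equal: 7p − 2 = −6p + 10 ⇒ 13p = 12 ⇒ p = 12/13, and the value is (7)·(12/13) − 2 = 58/13.
For Player II: with q = P(E), equating T's and M's payoffs gives q + 4 = −12q + 10 ⇒ q = 6/13.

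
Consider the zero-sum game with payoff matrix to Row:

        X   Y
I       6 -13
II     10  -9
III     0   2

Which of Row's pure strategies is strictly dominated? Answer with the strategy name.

I

II gives a strictly higher payoff than I against every column: 10 > 6, -9 > -13.
So I is strictly dominated and Row never plays it.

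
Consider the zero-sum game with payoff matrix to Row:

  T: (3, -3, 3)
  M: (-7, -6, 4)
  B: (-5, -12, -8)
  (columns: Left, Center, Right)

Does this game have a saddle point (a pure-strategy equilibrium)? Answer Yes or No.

Row minima: T → -3, M → -7, B → -12; maximin = -3.
Column maxima: Left → 3, Center → -3, Right → 4; minimax = -3.
maximin = minimax = -3, so a saddle point exists.

Yes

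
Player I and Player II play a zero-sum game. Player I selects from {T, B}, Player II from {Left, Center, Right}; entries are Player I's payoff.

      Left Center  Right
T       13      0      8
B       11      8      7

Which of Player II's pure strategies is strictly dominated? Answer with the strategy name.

Center holds Player I's payoff strictly below Left in every row: 0 < 13, 8 < 11.
So Left is strictly dominated for Player II.

Left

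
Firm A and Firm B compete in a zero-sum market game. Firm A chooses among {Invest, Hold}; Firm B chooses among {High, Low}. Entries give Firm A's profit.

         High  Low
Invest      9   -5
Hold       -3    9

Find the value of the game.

Row minima: Invest → -5, Hold → -3; maximin = -3.
Column maxima: High → 9, Low → 9; minimax = 9.
-3 ≠ 9, so there is no saddle point; optimal play is mixed.
Let Firm A play Invest with probability p. Expected payoff against High: 9p + (-3)(1−p) = 12p − 3; against Low: (-5)p + 9(1−p) = −14p + 9.
Setting these equal: 12p − 3 = −14p + 9 ⇒ 26p = 12 ⇒ p = 6/13, and the value is (12)·(6/13) − 3 = 33/13.
For Firm B: with q = P(High), equating Invest's and Hold's payoffs gives 14q − 5 = −12q + 9 ⇒ q = 7/13.

33/13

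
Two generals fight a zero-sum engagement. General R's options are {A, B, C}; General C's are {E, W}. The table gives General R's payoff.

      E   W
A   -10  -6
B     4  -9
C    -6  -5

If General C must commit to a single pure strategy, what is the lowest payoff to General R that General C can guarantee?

-5

Column maxima: E → 4, W → -5.
The smallest of these is -5.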